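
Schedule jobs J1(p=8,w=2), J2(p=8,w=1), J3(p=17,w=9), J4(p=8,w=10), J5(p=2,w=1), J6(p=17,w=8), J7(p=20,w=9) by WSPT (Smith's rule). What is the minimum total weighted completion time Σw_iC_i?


WSPT order (by p/w): J4 → J3 → J5 → J6 → J7 → J1 → J2
  J4: C=8, w·C=10×8=80
  J3: C=25, w·C=9×25=225
  J5: C=27, w·C=1×27=27
  J6: C=44, w·C=8×44=352
  J7: C=64, w·C=9×64=576
  J1: C=72, w·C=2×72=144
  J2: C=80, w·C=1×80=80
Σ w·C = 1484
= 1484


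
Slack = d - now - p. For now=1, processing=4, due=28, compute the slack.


Slack = due - current_time - processing
= 28 - 1 - 4
= 23


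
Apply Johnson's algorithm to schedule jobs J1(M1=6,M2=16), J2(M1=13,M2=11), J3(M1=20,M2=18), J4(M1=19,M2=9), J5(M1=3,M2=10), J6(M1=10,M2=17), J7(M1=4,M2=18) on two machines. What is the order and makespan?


Johnson's rule:
Group 1 (M1≤M2, sort by M1): ['J5', 'J7', 'J1', 'J6']
Group 2 (M1>M2, sort desc M2): ['J3', 'J2', 'J4']
Sequence: J5 → J7 → J1 → J6 → J3 → J2 → J4
Makespan calculation:
  J5: M1 done=3, M2 done=13
  J7: M1 done=7, M2 done=31
  J1: M1 done=13, M2 done=47
  J6: M1 done=23, M2 done=64
  J3: M1 done=43, M2 done=82
  J2: M1 done=56, M2 done=93
  J4: M1 done=75, M2 done=102
= Sequence: J5 → J7 → J1 → J6 → J3 → J2 → J4, Makespan: 102


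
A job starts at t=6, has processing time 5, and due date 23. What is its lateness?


Completion = 6 + 5 = 11
Lateness = C - d = 11 - 23
= -12


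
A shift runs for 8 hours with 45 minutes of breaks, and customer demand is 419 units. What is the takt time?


Available = 8×60 - 45 = 435 min
Takt time = 435 / 419
= 1.04 min/unit


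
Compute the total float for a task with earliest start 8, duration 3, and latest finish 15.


EF = ES + duration = 8 + 3 = 11
LS = LF - duration = 15 - 3 = 12
Total Float = LF - EF = 15 - 11
(or LS - ES = 12 - 8)
= 4


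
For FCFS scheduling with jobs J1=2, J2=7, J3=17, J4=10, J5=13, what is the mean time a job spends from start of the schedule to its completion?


Completion times:
  J1: completes at 2
  J2: completes at 9
  J3: completes at 26
  J4: completes at 36
  J5: completes at 49
Sum = 122
Average = 122/5
= 24.40


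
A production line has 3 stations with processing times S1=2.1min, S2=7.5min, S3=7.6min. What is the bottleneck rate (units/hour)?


Bottleneck = longest station time
Station times: [2.1, 7.5, 7.6]
Max = 7.6 min
Rate = 60 / 7.6
= 7.89 units/hour (bottleneck: 7.6min)


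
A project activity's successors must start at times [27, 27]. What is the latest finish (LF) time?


LF = min of all successor start times
Successors start at: [27, 27]
LF = min(27, 27)
= 27


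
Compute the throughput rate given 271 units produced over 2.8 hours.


Throughput = units / time
= 271 / 2.8
= 96.8 units/hour


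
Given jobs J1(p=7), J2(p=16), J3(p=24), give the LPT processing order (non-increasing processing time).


LPT: sort by longest processing time first
  J3: p=24
  J2: p=16
  J1: p=7
Order: J3 → J2 → J1


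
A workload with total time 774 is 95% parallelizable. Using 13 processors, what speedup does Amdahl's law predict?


Amdahl's law: T_p = T × ((1-p) + p/N)
= 774 × ((1-0.95) + 0.95/13)
= 774 × (0.05 + 0.0731)
= 774 × 0.1231
= 95.26
Speedup = 774/95.26
= 8.12×


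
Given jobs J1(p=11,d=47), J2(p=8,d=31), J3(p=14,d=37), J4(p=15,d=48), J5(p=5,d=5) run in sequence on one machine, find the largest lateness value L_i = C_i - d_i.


Lateness per job (L = C - d):
  J1: C=11, d=47, L=-36
  J2: C=19, d=31, L=-12
  J3: C=33, d=37, L=-4
  J4: C=48, d=48, L=0
  J5: C=53, d=5, L=48
Lmax = max(-36, -12, -4, 0, 48)
= 48


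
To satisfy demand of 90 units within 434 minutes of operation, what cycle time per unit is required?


Cycle time = available time / demand
= 434 / 90
= 4.82 min/unit


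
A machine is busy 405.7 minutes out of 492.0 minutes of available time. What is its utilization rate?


Utilization = busy / total × 100
= 405.7 / 492.0 × 100
= 82.5%


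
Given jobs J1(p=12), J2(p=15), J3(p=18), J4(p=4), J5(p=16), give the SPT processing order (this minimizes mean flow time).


SPT: sort by shortest processing time
  J4: p=4
  J1: p=12
  J2: p=15
  J5: p=16
  J3: p=18
Order: J4 → J1 → J2 → J5 → J3


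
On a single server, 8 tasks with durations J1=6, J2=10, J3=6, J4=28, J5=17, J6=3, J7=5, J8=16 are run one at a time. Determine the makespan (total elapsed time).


Sequential makespan: sum all processing times
= 6 + 10 + 6 + 28 + 17 + 3 + 5 + 16
= 91 time units


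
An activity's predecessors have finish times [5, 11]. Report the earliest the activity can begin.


ES = max of all predecessor completion times
Predecessors: [5, 11]
ES = max(5, 11)
= 11


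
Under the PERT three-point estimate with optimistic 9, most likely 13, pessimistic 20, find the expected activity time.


te = (o + 4m + p) / 6
= (9 + 4×13 + 20) / 6
= (9 + 52 + 20) / 6
= 81 / 6
= 13.50


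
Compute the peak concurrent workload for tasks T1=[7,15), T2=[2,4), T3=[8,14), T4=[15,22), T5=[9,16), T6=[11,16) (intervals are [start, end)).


Check each time point for overlaps:
  t=11: 4 tasks active (T1, T3, T5, T6)
Max concurrent = 4


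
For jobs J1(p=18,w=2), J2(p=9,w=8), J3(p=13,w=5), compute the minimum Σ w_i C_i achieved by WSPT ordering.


WSPT order (by p/w): J2 → J3 → J1
  J2: C=9, w·C=8×9=72
  J3: C=22, w·C=5×22=110
  J1: C=40, w·C=2×40=80
Σ w·C = 262
= 262


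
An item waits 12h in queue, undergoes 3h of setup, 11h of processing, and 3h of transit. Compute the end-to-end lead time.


Lead time = queue + setup + processing + transit
= 12 + 3 + 11 + 3
= 29 hours


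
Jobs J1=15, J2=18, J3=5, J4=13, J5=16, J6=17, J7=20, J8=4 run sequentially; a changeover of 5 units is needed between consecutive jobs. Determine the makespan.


Makespan = Σ processing + (n-1) × setup
= (15 + 18 + 5 + 13 + 16 + 17 + 20 + 4) + (8-1)×5
= 108 + 35
= 143 time units


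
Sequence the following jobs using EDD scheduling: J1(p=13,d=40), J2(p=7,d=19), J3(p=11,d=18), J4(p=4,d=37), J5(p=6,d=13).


EDD: sort by earliest due date
  J5: d=13, p=6
  J3: d=18, p=11
  J2: d=19, p=7
  J4: d=37, p=4
  J1: d=40, p=13
Order: J5 → J3 → J2 → J4 → J1


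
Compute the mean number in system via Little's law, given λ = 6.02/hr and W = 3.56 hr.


Little's law: L = λ × W
= 6.02 × 3.56
= 21.43


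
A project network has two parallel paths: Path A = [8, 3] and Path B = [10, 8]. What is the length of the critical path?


Path A: 8 + 3 = 11
Path B: 10 + 8 = 18
Critical path = longest = max(11, 18)
= 18 (Path B)


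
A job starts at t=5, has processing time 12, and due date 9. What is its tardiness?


Completion = start + processing = 5 + 12 = 17
Tardiness = max(0, C - d) = max(0, 17 - 9)
= max(0, 8)
= 8


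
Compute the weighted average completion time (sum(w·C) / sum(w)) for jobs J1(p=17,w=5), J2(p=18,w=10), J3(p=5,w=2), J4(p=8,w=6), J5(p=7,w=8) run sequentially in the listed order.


Completion times:
  J1: C=17, w×C=5×17=85
  J2: C=35, w×C=10×35=350
  J3: C=40, w×C=2×40=80
  J4: C=48, w×C=6×48=288
  J5: C=55, w×C=8×55=440
Sum w×C = 1243
Sum w = 31
Weighted avg = 1243/31
= 40.10


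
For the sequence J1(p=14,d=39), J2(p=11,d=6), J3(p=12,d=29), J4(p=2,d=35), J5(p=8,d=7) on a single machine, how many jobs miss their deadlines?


Completion vs due date:
  J1: C=14, d=39 → on time
  J2: C=25, d=6 → TARDY
  J3: C=37, d=29 → TARDY
  J4: C=39, d=35 → TARDY
  J5: C=47, d=7 → TARDY
Tardy jobs: J2, J3, J4, J5
Count = 4


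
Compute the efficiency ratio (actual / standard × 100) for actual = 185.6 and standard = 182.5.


Efficiency = (actual / standard) × 100
= (185.6 / 182.5) × 100
= 101.7%


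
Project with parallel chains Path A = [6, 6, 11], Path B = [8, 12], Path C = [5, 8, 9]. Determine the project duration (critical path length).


Path A: 6 + 6 + 11 = 23
Path B: 8 + 12 = 20
Path C: 5 + 8 + 9 = 22
Critical path = longest = max(23, 20, 22)
= 23 (Path A)


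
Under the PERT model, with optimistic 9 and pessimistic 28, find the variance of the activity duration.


σ² = ((p - o) / 6)² = (p - o)² / 36
= (28 - 9)² / 36
= 19² / 36
= 361 / 36
= 10.0278


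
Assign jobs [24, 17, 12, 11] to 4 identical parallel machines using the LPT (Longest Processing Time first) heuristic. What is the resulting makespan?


Jobs (LPT sorted): [24, 17, 12, 11]
Machines: 4
  J=24 → Machine 1 (load: 0+24=24)
  J=17 → Machine 2 (load: 0+17=17)
  J=12 → Machine 3 (load: 0+12=12)
  J=11 → Machine 4 (load: 0+11=11)
Machine loads: [24, 17, 12, 11]
Makespan = max = 24 time units


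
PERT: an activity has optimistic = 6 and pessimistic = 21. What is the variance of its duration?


σ² = ((p - o) / 6)² = (p - o)² / 36
= (21 - 6)² / 36
= 15² / 36
= 225 / 36
= 6.2500


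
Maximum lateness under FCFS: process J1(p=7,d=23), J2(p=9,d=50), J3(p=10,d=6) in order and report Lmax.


Lateness per job (L = C - d):
  J1: C=7, d=23, L=-16
  J2: C=16, d=50, L=-34
  J3: C=26, d=6, L=20
Lmax = max(-16, -34, 20)
= 20


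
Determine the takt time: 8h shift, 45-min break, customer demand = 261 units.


Available = 8×60 - 45 = 435 min
Takt time = 435 / 261
= 1.67 min/unit


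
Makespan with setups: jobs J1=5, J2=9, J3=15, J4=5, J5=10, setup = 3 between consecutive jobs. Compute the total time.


Makespan = Σ processing + (n-1) × setup
= (5 + 9 + 15 + 5 + 10) + (5-1)×3
= 44 + 12
= 56 time units


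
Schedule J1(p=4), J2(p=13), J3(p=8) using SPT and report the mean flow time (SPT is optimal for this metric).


SPT order: J1 → J3 → J2
Completion times:
  J1: C=4
  J3: C=12
  J2: C=25
Sum = 41, n = 3
Mean flow = 41/3
= 13.67


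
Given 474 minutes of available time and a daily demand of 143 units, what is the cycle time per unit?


Cycle time = available time / demand
= 474 / 143
= 3.31 min/unit


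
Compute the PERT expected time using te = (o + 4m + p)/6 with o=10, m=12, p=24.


te = (o + 4m + p) / 6
= (10 + 4×12 + 24) / 6
= (10 + 48 + 24) / 6
= 82 / 6
= 13.67


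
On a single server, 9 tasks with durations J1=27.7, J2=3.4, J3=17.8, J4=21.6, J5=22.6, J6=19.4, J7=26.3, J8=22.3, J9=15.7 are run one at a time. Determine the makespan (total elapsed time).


Sequential makespan: sum all processing times
= 27.7 + 3.4 + 17.8 + 21.6 + 22.6 + 19.4 + 26.3 + 22.3 + 15.7
= 176.8 time units


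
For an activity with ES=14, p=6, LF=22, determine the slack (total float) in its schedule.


EF = ES + duration = 14 + 6 = 20
LS = LF - duration = 22 - 6 = 16
Total Float = LF - EF = 22 - 20
(or LS - ES = 16 - 14)
= 2


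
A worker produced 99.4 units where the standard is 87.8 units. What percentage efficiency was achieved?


Efficiency = (actual / standard) × 100
= (99.4 / 87.8) × 100
= 113.2%


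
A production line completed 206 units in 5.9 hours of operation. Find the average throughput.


Throughput = units / time
= 206 / 5.9
= 34.9 units/hour


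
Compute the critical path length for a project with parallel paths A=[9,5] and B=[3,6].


Path A: 9 + 5 = 14
Path B: 3 + 6 = 9
Critical path = longest = max(14, 9)
= 14 (Path A)


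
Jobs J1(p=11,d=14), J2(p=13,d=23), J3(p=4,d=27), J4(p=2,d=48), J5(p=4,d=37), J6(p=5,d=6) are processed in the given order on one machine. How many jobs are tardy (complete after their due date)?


Completion vs due date:
  J1: C=11, d=14 → on time
  J2: C=24, d=23 → TARDY
  J3: C=28, d=27 → TARDY
  J4: C=30, d=48 → on time
  J5: C=34, d=37 → on time
  J6: C=39, d=6 → TARDY
Tardy jobs: J2, J3, J6
Count = 3


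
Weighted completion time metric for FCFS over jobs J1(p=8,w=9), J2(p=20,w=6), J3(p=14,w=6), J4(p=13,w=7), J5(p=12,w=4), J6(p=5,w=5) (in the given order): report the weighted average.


Completion times:
  J1: C=8, w×C=9×8=72
  J2: C=28, w×C=6×28=168
  J3: C=42, w×C=6×42=252
  J4: C=55, w×C=7×55=385
  J5: C=67, w×C=4×67=268
  J6: C=72, w×C=5×72=360
Sum w×C = 1505
Sum w = 37
Weighted avg = 1505/37
= 40.68


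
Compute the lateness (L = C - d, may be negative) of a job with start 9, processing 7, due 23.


Completion = 9 + 7 = 16
Lateness = C - d = 16 - 23
= -7


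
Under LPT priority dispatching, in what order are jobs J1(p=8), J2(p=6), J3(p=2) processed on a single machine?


LPT: sort by longest processing time first
  J1: p=8
  J2: p=6
  J3: p=2
Order: J1 → J2 → J3


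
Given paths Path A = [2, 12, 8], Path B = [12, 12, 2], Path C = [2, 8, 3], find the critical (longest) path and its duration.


Path A: 2 + 12 + 8 = 22
Path B: 12 + 12 + 2 = 26
Path C: 2 + 8 + 3 = 13
Critical path = longest = max(22, 26, 13)
= 26 (Path B)


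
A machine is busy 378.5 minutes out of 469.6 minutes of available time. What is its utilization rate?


Utilization = busy / total × 100
= 378.5 / 469.6 × 100
= 80.6%


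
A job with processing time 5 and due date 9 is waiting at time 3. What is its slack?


Slack = due - current_time - processing
= 9 - 3 - 5
= 1


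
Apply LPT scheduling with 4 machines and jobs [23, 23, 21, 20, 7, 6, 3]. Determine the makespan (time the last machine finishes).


Jobs (LPT sorted): [23, 23, 21, 20, 7, 6, 3]
Machines: 4
  J=23 → Machine 1 (load: 0+23=23)
  J=23 → Machine 2 (load: 0+23=23)
  J=21 → Machine 3 (load: 0+21=21)
  J=20 → Machine 4 (load: 0+20=20)
  J=7 → Machine 4 (load: 20+7=27)
  J=6 → Machine 3 (load: 21+6=27)
  J=3 → Machine 1 (load: 23+3=26)
Machine loads: [26, 23, 27, 27]
Makespan = max = 27 time units


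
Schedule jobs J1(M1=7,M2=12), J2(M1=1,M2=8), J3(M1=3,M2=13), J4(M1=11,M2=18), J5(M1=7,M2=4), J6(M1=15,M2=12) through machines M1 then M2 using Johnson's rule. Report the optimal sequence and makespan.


Johnson's rule:
Group 1 (M1≤M2, sort by M1): ['J2', 'J3', 'J1', 'J4']
Group 2 (M1>M2, sort desc M2): ['J6', 'J5']
Sequence: J2 → J3 → J1 → J4 → J6 → J5
Makespan calculation:
  J2: M1 done=1, M2 done=9
  J3: M1 done=4, M2 done=22
  J1: M1 done=11, M2 done=34
  J4: M1 done=22, M2 done=52
  J6: M1 done=37, M2 done=64
  J5: M1 done=44, M2 done=68
= Sequence: J2 → J3 → J1 → J4 → J6 → J5, Makespan: 68


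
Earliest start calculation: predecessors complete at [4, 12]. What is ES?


ES = max of all predecessor completion times
Predecessors: [4, 12]
ES = max(4, 12)
= 12


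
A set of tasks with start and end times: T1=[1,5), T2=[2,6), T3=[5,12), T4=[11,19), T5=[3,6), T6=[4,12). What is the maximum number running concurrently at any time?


Check each time point for overlaps:
  t=4: 4 tasks active (T1, T2, T5, T6)
Max concurrent = 4


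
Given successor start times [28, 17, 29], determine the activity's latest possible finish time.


LF = min of all successor start times
Successors start at: [28, 17, 29]
LF = min(28, 17, 29)
= 17


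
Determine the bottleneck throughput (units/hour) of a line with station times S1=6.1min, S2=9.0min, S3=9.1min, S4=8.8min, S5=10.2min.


Bottleneck = longest station time
Station times: [6.1, 9.0, 9.1, 8.8, 10.2]
Max = 10.2 min
Rate = 60 / 10.2
= 5.88 units/hour (bottleneck: 10.2min)


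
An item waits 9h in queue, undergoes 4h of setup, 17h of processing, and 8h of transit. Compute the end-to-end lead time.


Lead time = queue + setup + processing + transit
= 9 + 4 + 17 + 8
= 38 hours


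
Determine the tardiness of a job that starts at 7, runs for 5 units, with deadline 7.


Completion = start + processing = 7 + 5 = 12
Tardiness = max(0, C - d) = max(0, 12 - 7)
= max(0, 5)
= 5


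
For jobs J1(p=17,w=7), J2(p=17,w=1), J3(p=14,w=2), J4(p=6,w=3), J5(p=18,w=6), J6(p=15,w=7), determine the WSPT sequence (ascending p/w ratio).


WSPT (Smith's rule): sort by p/w ascending
  J4: p/w = 6/3 = 2.000
  J6: p/w = 15/7 = 2.143
  J1: p/w = 17/7 = 2.429
  J5: p/w = 18/6 = 3.000
  J3: p/w = 14/2 = 7.000
  J2: p/w = 17/1 = 17.000
Order: J4 → J6 → J1 → J5 → J3 → J2


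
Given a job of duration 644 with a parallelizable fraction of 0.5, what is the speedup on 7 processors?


Amdahl's law: T_p = T × ((1-p) + p/N)
= 644 × ((1-0.5) + 0.5/7)
= 644 × (0.50 + 0.0714)
= 644 × 0.5714
= 368.00
Speedup = 644/368.00
= 1.75×


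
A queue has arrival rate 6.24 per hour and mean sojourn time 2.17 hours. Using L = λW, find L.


Little's law: L = λ × W
= 6.24 × 2.17
= 13.54


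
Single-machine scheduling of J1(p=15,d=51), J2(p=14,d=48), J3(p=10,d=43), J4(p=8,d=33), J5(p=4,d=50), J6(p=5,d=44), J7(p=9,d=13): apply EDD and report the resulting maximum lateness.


EDD order: J7 → J4 → J3 → J6 → J2 → J5 → J1
Completion and lateness:
  J7: C=9, d=13, L=9-13=-4
  J4: C=17, d=33, L=17-33=-16
  J3: C=27, d=43, L=27-43=-16
  J6: C=32, d=44, L=32-44=-12
  J2: C=46, d=48, L=46-48=-2
  J5: C=50, d=50, L=50-50=0
  J1: C=65, d=51, L=65-51=14
Lmax = max(-4, -16, -16, -12, -2, 0, 14)
= 14


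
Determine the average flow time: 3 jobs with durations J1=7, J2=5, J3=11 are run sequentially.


Completion times:
  J1: completes at 7
  J2: completes at 12
  J3: completes at 23
Sum = 42
Average = 42/3
= 14.00


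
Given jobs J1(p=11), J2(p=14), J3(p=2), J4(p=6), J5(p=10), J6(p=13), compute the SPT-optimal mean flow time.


SPT order: J3 → J4 → J5 → J1 → J6 → J2
Completion times:
  J3: C=2
  J4: C=8
  J5: C=18
  J1: C=29
  J6: C=42
  J2: C=56
Sum = 155, n = 6
Mean flow = 155/6
= 25.83


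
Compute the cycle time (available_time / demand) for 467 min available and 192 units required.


Cycle time = available time / demand
= 467 / 192
= 2.43 min/unit


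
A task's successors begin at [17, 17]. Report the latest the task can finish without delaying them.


LF = min of all successor start times
Successors start at: [17, 17]
LF = min(17, 17)
= 17


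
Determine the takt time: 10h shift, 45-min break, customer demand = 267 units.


Available = 10×60 - 45 = 555 min
Takt time = 555 / 267
= 2.08 min/unit


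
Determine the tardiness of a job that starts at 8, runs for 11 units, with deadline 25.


Completion = start + processing = 8 + 11 = 19
Tardiness = max(0, C - d) = max(0, 19 - 25)
= max(0, -6)
= 0


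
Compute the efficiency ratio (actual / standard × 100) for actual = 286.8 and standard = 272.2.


Efficiency = (actual / standard) × 100
= (286.8 / 272.2) × 100
= 105.4%


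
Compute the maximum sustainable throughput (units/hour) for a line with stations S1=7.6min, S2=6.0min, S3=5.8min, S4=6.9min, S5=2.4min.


Bottleneck = longest station time
Station times: [7.6, 6.0, 5.8, 6.9, 2.4]
Max = 7.6 min
Rate = 60 / 7.6
= 7.89 units/hour (bottleneck: 7.6min)


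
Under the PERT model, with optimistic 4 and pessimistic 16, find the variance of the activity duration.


σ² = ((p - o) / 6)² = (p - o)² / 36
= (16 - 4)² / 36
= 12² / 36
= 144 / 36
= 4.0000


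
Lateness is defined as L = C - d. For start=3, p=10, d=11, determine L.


Completion = 3 + 10 = 13
Lateness = C - d = 13 - 11
= 2


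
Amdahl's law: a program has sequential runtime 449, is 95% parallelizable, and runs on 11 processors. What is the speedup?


Amdahl's law: T_p = T × ((1-p) + p/N)
= 449 × ((1-0.95) + 0.95/11)
= 449 × (0.05 + 0.0864)
= 449 × 0.1364
= 61.23
Speedup = 449/61.23
= 7.33×


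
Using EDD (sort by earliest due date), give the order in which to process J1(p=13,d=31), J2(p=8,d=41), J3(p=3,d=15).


EDD: sort by earliest due date
  J3: d=15, p=3
  J1: d=31, p=13
  J2: d=41, p=8
Order: J3 → J1 → J2


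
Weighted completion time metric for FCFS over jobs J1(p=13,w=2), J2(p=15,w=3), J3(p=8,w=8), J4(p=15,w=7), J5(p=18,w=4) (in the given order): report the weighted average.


Completion times:
  J1: C=13, w×C=2×13=26
  J2: C=28, w×C=3×28=84
  J3: C=36, w×C=8×36=288
  J4: C=51, w×C=7×51=357
  J5: C=69, w×C=4×69=276
Sum w×C = 1031
Sum w = 24
Weighted avg = 1031/24
= 42.96


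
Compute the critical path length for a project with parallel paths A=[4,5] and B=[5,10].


Path A: 4 + 5 = 9
Path B: 5 + 10 = 15
Critical path = longest = max(9, 15)
= 15 (Path B)


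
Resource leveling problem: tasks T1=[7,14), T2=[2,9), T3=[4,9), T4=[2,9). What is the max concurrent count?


Check each time point for overlaps:
  t=7: 4 tasks active (T1, T2, T3, T4)
Max concurrent = 4


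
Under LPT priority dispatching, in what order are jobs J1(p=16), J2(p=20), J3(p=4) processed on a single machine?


LPT: sort by longest processing time first
  J2: p=20
  J1: p=16
  J3: p=4
Order: J2 → J1 → J3


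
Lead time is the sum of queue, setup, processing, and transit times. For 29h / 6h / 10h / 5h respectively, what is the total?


Lead time = queue + setup + processing + transit
= 29 + 6 + 10 + 5
= 50 hours


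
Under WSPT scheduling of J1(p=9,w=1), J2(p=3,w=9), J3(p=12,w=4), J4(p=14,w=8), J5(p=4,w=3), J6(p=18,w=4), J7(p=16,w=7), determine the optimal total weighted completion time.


WSPT order (by p/w): J2 → J5 → J4 → J7 → J3 → J6 → J1
  J2: C=3, w·C=9×3=27
  J5: C=7, w·C=3×7=21
  J4: C=21, w·C=8×21=168
  J7: C=37, w·C=7×37=259
  J3: C=49, w·C=4×49=196
  J6: C=67, w·C=4×67=268
  J1: C=76, w·C=1×76=76
Σ w·C = 1015
= 1015


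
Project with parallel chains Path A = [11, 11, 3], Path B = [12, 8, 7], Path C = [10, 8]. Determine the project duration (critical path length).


Path A: 11 + 11 + 3 = 25
Path B: 12 + 8 + 7 = 27
Path C: 10 + 8 = 18
Critical path = longest = max(25, 27, 18)
= 27 (Path B)


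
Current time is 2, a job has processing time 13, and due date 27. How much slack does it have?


Slack = due - current_time - processing
= 27 - 2 - 13
= 12


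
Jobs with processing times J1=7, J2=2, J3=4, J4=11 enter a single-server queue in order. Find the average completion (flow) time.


Completion times:
  J1: completes at 7
  J2: completes at 9
  J3: completes at 13
  J4: completes at 24
Sum = 53
Average = 53/4
= 13.25


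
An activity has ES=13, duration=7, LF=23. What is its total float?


EF = ES + duration = 13 + 7 = 20
LS = LF - duration = 23 - 7 = 16
Total Float = LF - EF = 23 - 20
(or LS - ES = 16 - 13)
= 3


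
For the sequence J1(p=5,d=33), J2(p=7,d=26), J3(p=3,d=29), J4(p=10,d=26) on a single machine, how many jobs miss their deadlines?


Completion vs due date:
  J1: C=5, d=33 → on time
  J2: C=12, d=26 → on time
  J3: C=15, d=29 → on time
  J4: C=25, d=26 → on time
Tardy jobs: none
Count = 0


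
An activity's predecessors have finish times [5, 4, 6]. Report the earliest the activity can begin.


ES = max of all predecessor completion times
Predecessors: [5, 4, 6]
ES = max(5, 4, 6)
= 6


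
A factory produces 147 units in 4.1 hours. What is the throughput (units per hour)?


Throughput = units / time
= 147 / 4.1
= 35.9 units/hour


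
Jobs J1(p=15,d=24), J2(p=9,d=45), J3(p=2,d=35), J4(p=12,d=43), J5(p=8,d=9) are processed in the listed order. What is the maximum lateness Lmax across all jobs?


Lateness per job (L = C - d):
  J1: C=15, d=24, L=-9
  J2: C=24, d=45, L=-21
  J3: C=26, d=35, L=-9
  J4: C=38, d=43, L=-5
  J5: C=46, d=9, L=37
Lmax = max(-9, -21, -9, -5, 37)
= 37


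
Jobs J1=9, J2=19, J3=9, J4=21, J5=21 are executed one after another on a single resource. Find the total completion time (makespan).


Sequential makespan: sum all processing times
= 9 + 19 + 9 + 21 + 21
= 79 time units


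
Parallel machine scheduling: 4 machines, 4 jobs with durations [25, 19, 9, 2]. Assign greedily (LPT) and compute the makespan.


Jobs (LPT sorted): [25, 19, 9, 2]
Machines: 4
  J=25 → Machine 1 (load: 0+25=25)
  J=19 → Machine 2 (load: 0+19=19)
  J=9 → Machine 3 (load: 0+9=9)
  J=2 → Machine 4 (load: 0+2=2)
Machine loads: [25, 19, 9, 2]
Makespan = max = 25 time units


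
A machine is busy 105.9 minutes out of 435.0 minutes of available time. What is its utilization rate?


Utilization = busy / total × 100
= 105.9 / 435.0 × 100
= 24.3%


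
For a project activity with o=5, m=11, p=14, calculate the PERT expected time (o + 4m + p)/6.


te = (o + 4m + p) / 6
= (5 + 4×11 + 14) / 6
= (5 + 44 + 14) / 6
= 63 / 6
= 10.50


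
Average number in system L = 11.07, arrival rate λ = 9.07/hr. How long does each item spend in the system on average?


Little's law: L = λW → W = L / λ
= 11.07 / 9.07
= 1.22 hours


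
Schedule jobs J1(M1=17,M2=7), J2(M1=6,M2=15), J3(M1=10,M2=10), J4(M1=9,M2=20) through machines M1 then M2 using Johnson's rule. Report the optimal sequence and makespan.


Johnson's rule:
Group 1 (M1≤M2, sort by M1): ['J2', 'J4', 'J3']
Group 2 (M1>M2, sort desc M2): ['J1']
Sequence: J2 → J4 → J3 → J1
Makespan calculation:
  J2: M1 done=6, M2 done=21
  J4: M1 done=15, M2 done=41
  J3: M1 done=25, M2 done=51
  J1: M1 done=42, M2 done=58
= Sequence: J2 → J4 → J3 → J1, Makespan: 58


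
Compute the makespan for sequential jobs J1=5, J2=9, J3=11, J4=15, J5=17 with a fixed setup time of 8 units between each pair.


Makespan = Σ processing + (n-1) × setup
= (5 + 9 + 11 + 15 + 17) + (5-1)×8
= 57 + 32
= 89 time units


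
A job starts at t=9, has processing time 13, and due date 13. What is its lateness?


Completion = 9 + 13 = 22
Lateness = C - d = 22 - 13
= 9


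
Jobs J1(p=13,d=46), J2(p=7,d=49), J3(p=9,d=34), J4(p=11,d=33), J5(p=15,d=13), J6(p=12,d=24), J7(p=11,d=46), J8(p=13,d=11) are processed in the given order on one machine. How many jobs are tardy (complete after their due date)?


Completion vs due date:
  J1: C=13, d=46 → on time
  J2: C=20, d=49 → on time
  J3: C=29, d=34 → on time
  J4: C=40, d=33 → TARDY
  J5: C=55, d=13 → TARDY
  J6: C=67, d=24 → TARDY
  J7: C=78, d=46 → TARDY
  J8: C=91, d=11 → TARDY
Tardy jobs: J4, J5, J6, J7, J8
Count = 5


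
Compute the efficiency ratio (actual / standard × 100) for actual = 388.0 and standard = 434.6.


Efficiency = (actual / standard) × 100
= (388.0 / 434.6) × 100
= 89.3%


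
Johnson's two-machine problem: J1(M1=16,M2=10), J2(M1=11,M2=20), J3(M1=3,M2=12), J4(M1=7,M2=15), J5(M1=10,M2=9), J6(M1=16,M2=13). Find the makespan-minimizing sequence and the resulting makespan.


Johnson's rule:
Group 1 (M1≤M2, sort by M1): ['J3', 'J4', 'J2']
Group 2 (M1>M2, sort desc M2): ['J6', 'J1', 'J5']
Sequence: J3 → J4 → J2 → J6 → J1 → J5
Makespan calculation:
  J3: M1 done=3, M2 done=15
  J4: M1 done=10, M2 done=30
  J2: M1 done=21, M2 done=50
  J6: M1 done=37, M2 done=63
  J1: M1 done=53, M2 done=73
  J5: M1 done=63, M2 done=82
= Sequence: J3 → J4 → J2 → J6 → J1 → J5, Makespan: 82


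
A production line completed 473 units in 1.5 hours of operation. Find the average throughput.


Throughput = units / time
= 473 / 1.5
= 315.3 units/hour


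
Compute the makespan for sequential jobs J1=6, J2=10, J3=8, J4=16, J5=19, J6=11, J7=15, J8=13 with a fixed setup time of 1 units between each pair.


Makespan = Σ processing + (n-1) × setup
= (6 + 10 + 8 + 16 + 19 + 11 + 15 + 13) + (8-1)×1
= 98 + 7
= 105 time units


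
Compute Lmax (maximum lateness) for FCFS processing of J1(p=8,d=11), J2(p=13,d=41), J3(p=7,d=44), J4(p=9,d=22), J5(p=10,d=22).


Lateness per job (L = C - d):
  J1: C=8, d=11, L=-3
  J2: C=21, d=41, L=-20
  J3: C=28, d=44, L=-16
  J4: C=37, d=22, L=15
  J5: C=47, d=22, L=25
Lmax = max(-3, -20, -16, 15, 25)
= 25


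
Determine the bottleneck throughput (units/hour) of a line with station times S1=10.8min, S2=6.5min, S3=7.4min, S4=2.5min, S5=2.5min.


Bottleneck = longest station time
Station times: [10.8, 6.5, 7.4, 2.5, 2.5]
Max = 10.8 min
Rate = 60 / 10.8
= 5.56 units/hour (bottleneck: 10.8min)


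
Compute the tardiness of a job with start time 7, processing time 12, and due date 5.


Completion = start + processing = 7 + 12 = 19
Tardiness = max(0, C - d) = max(0, 19 - 5)
= max(0, 14)
= 14


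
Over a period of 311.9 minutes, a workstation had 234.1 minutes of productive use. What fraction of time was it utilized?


Utilization = busy / total × 100
= 234.1 / 311.9 × 100
= 75.1%


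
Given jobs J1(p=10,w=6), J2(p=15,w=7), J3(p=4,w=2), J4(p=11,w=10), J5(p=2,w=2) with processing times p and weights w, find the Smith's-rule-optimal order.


WSPT (Smith's rule): sort by p/w ascending
  J5: p/w = 2/2 = 1.000
  J4: p/w = 11/10 = 1.100
  J1: p/w = 10/6 = 1.667
  J3: p/w = 4/2 = 2.000
  J2: p/w = 15/7 = 2.143
Order: J5 → J4 → J1 → J3 → J2


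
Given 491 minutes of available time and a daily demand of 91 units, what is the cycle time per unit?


Cycle time = available time / demand
= 491 / 91
= 5.40 min/unit


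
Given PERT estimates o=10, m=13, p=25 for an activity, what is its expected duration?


te = (o + 4m + p) / 6
= (10 + 4×13 + 25) / 6
= (10 + 52 + 25) / 6
= 87 / 6
= 14.50


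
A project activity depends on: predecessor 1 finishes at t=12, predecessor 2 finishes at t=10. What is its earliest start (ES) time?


ES = max of all predecessor completion times
Predecessors: [12, 10]
ES = max(12, 10)
= 12


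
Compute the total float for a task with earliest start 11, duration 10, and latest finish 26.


EF = ES + duration = 11 + 10 = 21
LS = LF - duration = 26 - 10 = 16
Total Float = LF - EF = 26 - 21
(or LS - ES = 16 - 11)
= 5


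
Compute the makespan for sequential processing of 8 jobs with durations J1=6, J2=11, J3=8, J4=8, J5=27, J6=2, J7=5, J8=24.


Sequential makespan: sum all processing times
= 6 + 11 + 8 + 8 + 27 + 2 + 5 + 24
= 91 time units


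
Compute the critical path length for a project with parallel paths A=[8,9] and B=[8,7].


Path A: 8 + 9 = 17
Path B: 8 + 7 = 15
Critical path = longest = max(17, 15)
= 17 (Path A)


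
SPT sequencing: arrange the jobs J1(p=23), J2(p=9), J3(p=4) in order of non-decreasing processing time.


SPT: sort by shortest processing time
  J3: p=4
  J2: p=9
  J1: p=23
Order: J3 → J2 → J1


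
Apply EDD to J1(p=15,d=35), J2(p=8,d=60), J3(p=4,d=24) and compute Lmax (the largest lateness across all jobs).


EDD order: J3 → J1 → J2
Completion and lateness:
  J3: C=4, d=24, L=4-24=-20
  J1: C=19, d=35, L=19-35=-16
  J2: C=27, d=60, L=27-60=-33
Lmax = max(-20, -16, -33)
= -16


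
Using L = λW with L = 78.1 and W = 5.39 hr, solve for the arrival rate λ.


Little's law: L = λW → λ = L / W
= 78.1 / 5.39
= 14.49 per hour


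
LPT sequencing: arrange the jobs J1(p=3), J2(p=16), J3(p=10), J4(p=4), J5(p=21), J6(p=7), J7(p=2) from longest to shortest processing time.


LPT: sort by longest processing time first
  J5: p=21
  J2: p=16
  J3: p=10
  J6: p=7
  J4: p=4
  J1: p=3
  J7: p=2
Order: J5 → J2 → J3 → J6 → J4 → J1 → J7


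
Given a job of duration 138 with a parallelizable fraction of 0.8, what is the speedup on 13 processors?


Amdahl's law: T_p = T × ((1-p) + p/N)
= 138 × ((1-0.8) + 0.8/13)
= 138 × (0.20 + 0.0615)
= 138 × 0.2615
= 36.09
Speedup = 138/36.09
= 3.82×


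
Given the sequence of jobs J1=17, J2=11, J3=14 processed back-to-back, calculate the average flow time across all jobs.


Completion times:
  J1: completes at 17
  J2: completes at 28
  J3: completes at 42
Sum = 87
Average = 87/3
= 29.00


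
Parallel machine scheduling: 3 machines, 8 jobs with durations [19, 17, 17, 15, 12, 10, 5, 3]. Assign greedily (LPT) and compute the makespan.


Jobs (LPT sorted): [19, 17, 17, 15, 12, 10, 5, 3]
Machines: 3
  J=19 → Machine 1 (load: 0+19=19)
  J=17 → Machine 2 (load: 0+17=17)
  J=17 → Machine 3 (load: 0+17=17)
  J=15 → Machine 2 (load: 17+15=32)
  J=12 → Machine 3 (load: 17+12=29)
  J=10 → Machine 1 (load: 19+10=29)
  J=5 → Machine 1 (load: 29+5=34)
  J=3 → Machine 3 (load: 29+3=32)
Machine loads: [34, 32, 32]
Makespan = max = 34 time units


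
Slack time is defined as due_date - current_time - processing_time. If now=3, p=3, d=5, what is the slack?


Slack = due - current_time - processing
= 5 - 3 - 3
= -1


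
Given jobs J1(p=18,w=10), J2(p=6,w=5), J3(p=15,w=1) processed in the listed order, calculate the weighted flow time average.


Completion times:
  J1: C=18, w×C=10×18=180
  J2: C=24, w×C=5×24=120
  J3: C=39, w×C=1×39=39
Sum w×C = 339
Sum w = 16
Weighted avg = 339/16
= 21.19


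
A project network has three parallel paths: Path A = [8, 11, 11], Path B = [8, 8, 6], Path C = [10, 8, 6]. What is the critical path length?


Path A: 8 + 11 + 11 = 30
Path B: 8 + 8 + 6 = 22
Path C: 10 + 8 + 6 = 24
Critical path = longest = max(30, 22, 24)
= 30 (Path A)


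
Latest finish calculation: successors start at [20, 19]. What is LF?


LF = min of all successor start times
Successors start at: [20, 19]
LF = min(20, 19)
= 19


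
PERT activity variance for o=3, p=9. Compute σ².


σ² = ((p - o) / 6)² = (p - o)² / 36
= (9 - 3)² / 36
= 6² / 36
= 36 / 36
= 1.0000


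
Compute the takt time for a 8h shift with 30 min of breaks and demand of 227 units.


Available = 8×60 - 30 = 450 min
Takt time = 450 / 227
= 1.98 min/unit


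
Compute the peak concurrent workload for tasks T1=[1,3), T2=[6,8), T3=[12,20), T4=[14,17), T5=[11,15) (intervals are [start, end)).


Check each time point for overlaps:
  t=14: 3 tasks active (T3, T4, T5)
Max concurrent = 3


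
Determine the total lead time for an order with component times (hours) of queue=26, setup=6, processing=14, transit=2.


Lead time = queue + setup + processing + transit
= 26 + 6 + 14 + 2
= 48 hours


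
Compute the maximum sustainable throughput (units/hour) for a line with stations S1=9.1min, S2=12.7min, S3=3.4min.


Bottleneck = longest station time
Station times: [9.1, 12.7, 3.4]
Max = 12.7 min
Rate = 60 / 12.7
= 4.72 units/hour (bottleneck: 12.7min)


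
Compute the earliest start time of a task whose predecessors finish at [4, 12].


ES = max of all predecessor completion times
Predecessors: [4, 12]
ES = max(4, 12)
= 12


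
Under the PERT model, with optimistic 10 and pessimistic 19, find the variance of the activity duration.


σ² = ((p - o) / 6)² = (p - o)² / 36
= (19 - 10)² / 36
= 9² / 36
= 81 / 36
= 2.2500


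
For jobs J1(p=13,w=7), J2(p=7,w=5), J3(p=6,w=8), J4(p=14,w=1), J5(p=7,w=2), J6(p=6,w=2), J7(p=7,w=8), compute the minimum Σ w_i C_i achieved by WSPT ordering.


WSPT order (by p/w): J3 → J7 → J2 → J1 → J6 → J5 → J4
  J3: C=6, w·C=8×6=48
  J7: C=13, w·C=8×13=104
  J2: C=20, w·C=5×20=100
  J1: C=33, w·C=7×33=231
  J6: C=39, w·C=2×39=78
  J5: C=46, w·C=2×46=92
  J4: C=60, w·C=1×60=60
Σ w·C = 713
= 713


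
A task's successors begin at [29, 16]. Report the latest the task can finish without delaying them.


LF = min of all successor start times
Successors start at: [29, 16]
LF = min(29, 16)
= 16


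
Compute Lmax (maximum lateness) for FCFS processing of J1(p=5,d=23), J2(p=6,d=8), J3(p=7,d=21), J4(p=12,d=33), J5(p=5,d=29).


Lateness per job (L = C - d):
  J1: C=5, d=23, L=-18
  J2: C=11, d=8, L=3
  J3: C=18, d=21, L=-3
  J4: C=30, d=33, L=-3
  J5: C=35, d=29, L=6
Lmax = max(-18, 3, -3, -3, 6)
= 6


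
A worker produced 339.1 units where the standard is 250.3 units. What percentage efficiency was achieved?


Efficiency = (actual / standard) × 100
= (339.1 / 250.3) × 100
= 135.5%


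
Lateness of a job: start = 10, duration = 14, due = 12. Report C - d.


Completion = 10 + 14 = 24
Lateness = C - d = 24 - 12
= 12


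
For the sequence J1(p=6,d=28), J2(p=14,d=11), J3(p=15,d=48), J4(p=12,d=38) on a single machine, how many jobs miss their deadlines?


Completion vs due date:
  J1: C=6, d=28 → on time
  J2: C=20, d=11 → TARDY
  J3: C=35, d=48 → on time
  J4: C=47, d=38 → TARDY
Tardy jobs: J2, J4
Count = 2


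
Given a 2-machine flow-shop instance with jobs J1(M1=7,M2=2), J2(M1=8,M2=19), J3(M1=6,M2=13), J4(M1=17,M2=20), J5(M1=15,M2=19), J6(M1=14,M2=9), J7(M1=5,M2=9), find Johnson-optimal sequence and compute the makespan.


Johnson's rule:
Group 1 (M1≤M2, sort by M1): ['J7', 'J3', 'J2', 'J5', 'J4']
Group 2 (M1>M2, sort desc M2): ['J6', 'J1']
Sequence: J7 → J3 → J2 → J5 → J4 → J6 → J1
Makespan calculation:
  J7: M1 done=5, M2 done=14
  J3: M1 done=11, M2 done=27
  J2: M1 done=19, M2 done=46
  J5: M1 done=34, M2 done=65
  J4: M1 done=51, M2 done=85
  J6: M1 done=65, M2 done=94
  J1: M1 done=72, M2 done=96
= Sequence: J7 → J3 → J2 → J5 → J4 → J6 → J1, Makespan: 96


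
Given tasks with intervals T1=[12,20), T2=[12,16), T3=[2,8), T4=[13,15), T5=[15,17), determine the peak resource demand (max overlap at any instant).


Check each time point for overlaps:
  t=13: 3 tasks active (T1, T2, T4)
Max concurrent = 3


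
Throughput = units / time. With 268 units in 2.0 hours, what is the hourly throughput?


Throughput = units / time
= 268 / 2.0
= 134.0 units/hour


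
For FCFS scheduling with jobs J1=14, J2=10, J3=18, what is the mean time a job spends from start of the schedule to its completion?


Completion times:
  J1: completes at 14
  J2: completes at 24
  J3: completes at 42
Sum = 80
Average = 80/3
= 26.67


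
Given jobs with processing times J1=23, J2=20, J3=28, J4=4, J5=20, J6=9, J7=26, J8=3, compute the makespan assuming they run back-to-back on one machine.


Sequential makespan: sum all processing times
= 23 + 20 + 28 + 4 + 20 + 9 + 26 + 3
= 133 time units


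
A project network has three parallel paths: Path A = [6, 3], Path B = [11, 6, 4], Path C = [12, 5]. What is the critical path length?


Path A: 6 + 3 = 9
Path B: 11 + 6 + 4 = 21
Path C: 12 + 5 = 17
Critical path = longest = max(9, 21, 17)
= 21 (Path B)


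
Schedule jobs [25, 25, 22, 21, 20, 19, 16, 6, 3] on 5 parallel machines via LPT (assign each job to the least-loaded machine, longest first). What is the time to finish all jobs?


Jobs (LPT sorted): [25, 25, 22, 21, 20, 19, 16, 6, 3]
Machines: 5
  J=25 → Machine 1 (load: 0+25=25)
  J=25 → Machine 2 (load: 0+25=25)
  J=22 → Machine 3 (load: 0+22=22)
  J=21 → Machine 4 (load: 0+21=21)
  J=20 → Machine 5 (load: 0+20=20)
  J=19 → Machine 5 (load: 20+19=39)
  J=16 → Machine 4 (load: 21+16=37)
  J=6 → Machine 3 (load: 22+6=28)
  J=3 → Machine 1 (load: 25+3=28)
Machine loads: [28, 25, 28, 37, 39]
Makespan = max = 39 time units


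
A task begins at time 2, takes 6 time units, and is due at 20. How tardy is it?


Completion = start + processing = 2 + 6 = 8
Tardiness = max(0, C - d) = max(0, 8 - 20)
= max(0, -12)
= 0


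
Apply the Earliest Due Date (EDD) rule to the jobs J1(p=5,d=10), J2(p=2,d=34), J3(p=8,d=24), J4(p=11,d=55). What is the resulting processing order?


EDD: sort by earliest due date
  J1: d=10, p=5
  J3: d=24, p=8
  J2: d=34, p=2
  J4: d=55, p=11
Order: J1 → J3 → J2 → J4


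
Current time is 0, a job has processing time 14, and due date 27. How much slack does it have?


Slack = due - current_time - processing
= 27 - 0 - 14
= 13


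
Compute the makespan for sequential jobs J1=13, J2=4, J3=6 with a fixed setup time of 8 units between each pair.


Makespan = Σ processing + (n-1) × setup
= (13 + 4 + 6) + (3-1)×8
= 23 + 16
= 39 time units


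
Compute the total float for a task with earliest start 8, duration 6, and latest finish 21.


EF = ES + duration = 8 + 6 = 14
LS = LF - duration = 21 - 6 = 15
Total Float = LF - EF = 21 - 14
(or LS - ES = 15 - 8)
= 7


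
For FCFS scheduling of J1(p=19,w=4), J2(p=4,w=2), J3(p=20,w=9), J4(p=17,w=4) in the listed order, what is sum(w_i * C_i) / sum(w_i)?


Completion times:
  J1: C=19, w×C=4×19=76
  J2: C=23, w×C=2×23=46
  J3: C=43, w×C=9×43=387
  J4: C=60, w×C=4×60=240
Sum w×C = 749
Sum w = 19
Weighted avg = 749/19
= 39.42


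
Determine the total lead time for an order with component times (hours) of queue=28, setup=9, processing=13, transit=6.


Lead time = queue + setup + processing + transit
= 28 + 9 + 13 + 6
= 56 hours
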